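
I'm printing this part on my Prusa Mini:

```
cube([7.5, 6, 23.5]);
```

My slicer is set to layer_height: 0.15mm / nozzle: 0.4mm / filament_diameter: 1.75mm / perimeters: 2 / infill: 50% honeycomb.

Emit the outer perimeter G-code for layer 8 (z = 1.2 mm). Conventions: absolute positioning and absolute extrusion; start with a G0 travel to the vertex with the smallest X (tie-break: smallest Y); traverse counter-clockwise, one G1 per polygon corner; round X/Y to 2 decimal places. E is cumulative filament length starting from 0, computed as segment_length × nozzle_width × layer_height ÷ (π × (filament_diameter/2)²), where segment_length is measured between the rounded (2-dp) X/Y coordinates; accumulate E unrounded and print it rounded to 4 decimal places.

G0 X0.00 Y0.00 Z1.20
G1 X7.50 Y0.00 E0.1871
G1 X7.50 Y6.00 E0.3368
G1 X0.00 Y6.00 E0.5238
G1 X0.00 Y0.00 E0.6735

At z = 1.2 mm: the 7.5×6 cube contributes its full rectangle. The outline is a single polygon with 4 vertices. Extrusion per mm of travel: 0.4 × 0.15 / (π × 0.875²) = 0.024945. Accumulating E over each segment gives final E = 0.6735.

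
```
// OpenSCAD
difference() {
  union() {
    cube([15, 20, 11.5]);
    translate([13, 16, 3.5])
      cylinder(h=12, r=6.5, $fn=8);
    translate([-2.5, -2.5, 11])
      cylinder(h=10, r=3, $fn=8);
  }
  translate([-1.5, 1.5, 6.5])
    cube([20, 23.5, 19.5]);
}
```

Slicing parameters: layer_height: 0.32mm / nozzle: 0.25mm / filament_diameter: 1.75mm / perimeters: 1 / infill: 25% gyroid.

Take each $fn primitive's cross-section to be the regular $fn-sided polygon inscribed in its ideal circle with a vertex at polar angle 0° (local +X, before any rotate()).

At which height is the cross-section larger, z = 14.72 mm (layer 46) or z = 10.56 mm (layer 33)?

Layer 46 (z = 14.72): the cube does not reach this height (z outside [0, 11.5]); the r=6.5 cylinder at (13, 16) contributes a regular 8-gon of circumradius 6.5 (area = (8/2)·6.500²·sin(360°/8) = 119.50 mm²); the cylinder at (-2.5, -2.5): section is a regular 8-gon, circumradius r=3 (area = (8/2)·3.000²·sin(360°/8) = 25.46 mm²); Taking the union: the 2 present regions are separate (no shared area or edge), so areas and boundary lengths simply add and each stays a separate island — area = 144.96 mm²; the cube at (-1.5, 1.5) is present — its section is the full 20×23.5 rectangle (area 470.00 mm²); After the difference (first − rest): starting from that combined region (144.96 mm²), the 20×23.5 cube at (-1.5, 1.5) partially overlaps it — only the 117.09 mm² overlap (of its 470.00 mm²) is removed, clipping the outline — area = 27.87 mm². So its area = 27.87 mm². Layer 33 (z = 10.56): the cube (footprint 15×20) is included at this height (area 300.00 mm²); the cylinder at (13, 16): section is a regular 8-gon, circumradius r=6.5 (area = (8/2)·6.500²·sin(360°/8) = 119.50 mm²); the cylinder at (-2.5, -2.5) is not intersected at this z (z outside [11, 21]); Merging all regions: the regions partially overlap — summed areas 419.50 mm² minus the doubly-counted overlap 72.73 mm² gives 346.77 mm² — area = 346.77 mm²; the cube at (-1.5, 1.5) (footprint 20×23.5) is included at this height (area 470.00 mm²); After the difference (first − rest): starting from the result so far (346.77 mm²), the 20×23.5 cube at (-1.5, 1.5) partially overlaps it — only the 321.85 mm² overlap (of its 470.00 mm²) is removed, clipping the outline — area = 24.91 mm². So its area = 24.91 mm². Layer 46 is larger (27.87 vs 24.91 mm²).

layer 46 (z = 14.72 mm)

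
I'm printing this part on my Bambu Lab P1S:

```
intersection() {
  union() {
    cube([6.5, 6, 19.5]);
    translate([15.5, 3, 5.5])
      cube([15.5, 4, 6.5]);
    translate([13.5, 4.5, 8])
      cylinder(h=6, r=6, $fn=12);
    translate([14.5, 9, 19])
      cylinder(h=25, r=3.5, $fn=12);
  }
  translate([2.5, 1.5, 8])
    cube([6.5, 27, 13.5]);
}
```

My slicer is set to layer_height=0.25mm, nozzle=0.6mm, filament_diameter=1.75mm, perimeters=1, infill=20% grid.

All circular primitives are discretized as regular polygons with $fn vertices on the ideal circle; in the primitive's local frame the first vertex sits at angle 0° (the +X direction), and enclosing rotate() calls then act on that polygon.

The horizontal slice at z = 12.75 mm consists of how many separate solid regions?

2

At z = 12.75 mm: the cube (footprint 6.5×6) is included at this height; the cube at (15.5, 3) does not reach this height (z outside [5.5, 12]); the cylinder at (13.5, 4.5): section is a regular 12-gon, circumradius r=6; the cylinder at (14.5, 9) does not reach this height (z outside [19, 44]); Merging all regions: the 2 present regions are separate (no shared area or edge), so areas and boundary lengths simply add and each stays a separate island — 2 connected regions; the cube at (2.5, 1.5) is present — its section is the full 6.5×27 rectangle; Taking the intersection: the 6.5×27 cube at (2.5, 1.5) partially overlaps that combined region; clipping to the common part keeps 24.83 mm² — 2 connected regions. The result has 2 disconnected regions.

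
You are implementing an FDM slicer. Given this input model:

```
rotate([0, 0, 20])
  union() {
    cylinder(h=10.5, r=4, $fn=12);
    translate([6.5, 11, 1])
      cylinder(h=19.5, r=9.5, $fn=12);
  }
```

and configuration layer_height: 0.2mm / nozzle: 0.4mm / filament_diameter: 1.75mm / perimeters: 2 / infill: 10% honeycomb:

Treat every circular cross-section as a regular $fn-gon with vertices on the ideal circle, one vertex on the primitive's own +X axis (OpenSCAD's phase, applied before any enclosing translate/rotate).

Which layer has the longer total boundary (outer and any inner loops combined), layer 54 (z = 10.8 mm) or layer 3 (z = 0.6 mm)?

Layer 54 (z = 10.8): the cylinder is absent (z outside [0, 10.5]); the r=9.5 cylinder at (6.5, 11) contributes a regular 12-gon of circumradius 9.5 (perimeter = 2·12·9.500·sin(180°/12) = 59.01 mm); Combining (union): only the r=9.5 cylinder at (6.5, 11) is present, so the union is just that shape — boundary = 59.01 mm; (whole slice rotated 20° about Z — lengths, areas and connectivity unchanged). So its perimeter = 59.01 mm. Layer 3 (z = 0.6): the cylinder: section is a regular 12-gon, circumradius r=4 (perimeter = 2·12·4.000·sin(180°/12) = 24.85 mm); the cylinder at (6.5, 11) is not intersected at this z (z outside [1, 20.5]); Merging all regions: only the r=4 cylinder is present, so the union is just that shape — boundary = 24.85 mm; (rotated 20° about Z; rotation is an isometry so areas/perimeters/island counts are preserved). So its perimeter = 24.85 mm. Layer 54 is larger (59.01 vs 24.85 mm).

layer 54 (z = 10.8 mm)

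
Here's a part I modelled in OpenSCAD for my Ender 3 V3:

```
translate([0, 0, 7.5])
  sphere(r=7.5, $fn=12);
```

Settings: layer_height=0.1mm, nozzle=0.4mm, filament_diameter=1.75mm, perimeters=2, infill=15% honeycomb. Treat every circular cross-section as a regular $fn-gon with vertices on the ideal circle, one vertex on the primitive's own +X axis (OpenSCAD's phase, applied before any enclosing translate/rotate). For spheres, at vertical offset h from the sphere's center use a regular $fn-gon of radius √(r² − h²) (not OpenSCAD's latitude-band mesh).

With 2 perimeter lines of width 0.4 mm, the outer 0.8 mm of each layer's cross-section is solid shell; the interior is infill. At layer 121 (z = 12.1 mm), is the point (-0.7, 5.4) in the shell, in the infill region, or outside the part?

shell

At z = 12.1 mm: the r=7.5 sphere slices to a regular 12-gon of circumradius 5.924 (√(r²−h²) with h=4.6 from center). Overall, the cross-section is a single solid region. The nearest boundary edge runs (0.00, 5.92)→(-2.96, 5.13); distance from the point to it = 0.32 mm. The point is inside the cross-section, 0.32 mm from the nearest boundary — within the 0.8 mm shell band (2 × 0.4).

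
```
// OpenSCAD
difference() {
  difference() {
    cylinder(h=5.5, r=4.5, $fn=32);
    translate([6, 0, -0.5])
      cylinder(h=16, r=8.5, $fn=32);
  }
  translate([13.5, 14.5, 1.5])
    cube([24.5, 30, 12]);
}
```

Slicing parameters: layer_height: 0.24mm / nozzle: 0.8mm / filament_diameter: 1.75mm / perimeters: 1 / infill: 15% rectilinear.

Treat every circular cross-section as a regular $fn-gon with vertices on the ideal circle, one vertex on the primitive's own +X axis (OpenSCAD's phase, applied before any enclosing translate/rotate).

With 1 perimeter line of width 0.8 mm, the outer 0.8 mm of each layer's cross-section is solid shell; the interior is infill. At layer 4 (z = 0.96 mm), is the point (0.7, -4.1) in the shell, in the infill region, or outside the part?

At z = 0.96 mm: the r=4.5 cylinder contributes a regular 32-gon of circumradius 4.5; the r=8.5 cylinder at (6, 0) gives a regular 32-gon of circumradius 8.5 (constant along its height); Taking the first minus the rest: starting from the r=4.5 cylinder, the r=8.5 cylinder at (6, 0) partially overlaps it — only the 49.92 mm² overlap (of its 225.52 mm²) is removed, clipping the outline — 1 connected region; the cube at (13.5, 14.5) does not reach this height (z outside [1.5, 13.5]); After the difference (first − rest): none of the subtracted shapes is present at this height, so that combined region is unchanged — 1 connected region. Overall, the cross-section is a single solid region. The nearest boundary edge runs (-1.85, -3.25)→(-1.30, -4.29); distance from the point to it = 2.01 mm. The point is not inside any of the regions above, so it lies outside the cross-section (2.01 mm from the nearest boundary).

outside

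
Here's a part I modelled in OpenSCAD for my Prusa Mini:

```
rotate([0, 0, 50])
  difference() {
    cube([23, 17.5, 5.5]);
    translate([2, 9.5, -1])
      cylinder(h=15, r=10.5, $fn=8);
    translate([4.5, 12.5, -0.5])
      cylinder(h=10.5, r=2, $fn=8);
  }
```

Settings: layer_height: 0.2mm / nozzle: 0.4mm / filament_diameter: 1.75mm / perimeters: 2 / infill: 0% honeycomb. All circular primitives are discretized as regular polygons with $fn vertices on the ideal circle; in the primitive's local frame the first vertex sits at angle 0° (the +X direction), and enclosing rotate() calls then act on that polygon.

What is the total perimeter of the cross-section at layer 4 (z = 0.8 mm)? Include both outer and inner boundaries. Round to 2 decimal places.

74.05 mm

At z = 0.8 mm: the 23×17.5 cube contributes its full rectangle (perimeter 81.00 mm); the r=10.5 cylinder at (2, 9.5) gives a regular 8-gon of circumradius 10.5 (constant along its height) (perimeter = 2·8·10.500·sin(180°/8) = 64.29 mm); the r=2 cylinder at (4.5, 12.5) contributes a regular 8-gon of circumradius 2 (perimeter = 2·8·2.000·sin(180°/8) = 12.25 mm); Taking the first minus the rest: starting from the 23×17.5 cube, the r=10.5 cylinder at (2, 9.5) partially overlaps it — only the 182.17 mm² overlap (of its 311.83 mm²) is removed, clipping the outline; the r=2 cylinder at (4.5, 12.5) misses the remaining region (no effect) — boundary = 74.05 mm; (rotated 50° about Z; rotation is an isometry so areas/perimeters/island counts are preserved). Overall, the cross-section is a single solid region. Total boundary length (outer) = 74.05 mm.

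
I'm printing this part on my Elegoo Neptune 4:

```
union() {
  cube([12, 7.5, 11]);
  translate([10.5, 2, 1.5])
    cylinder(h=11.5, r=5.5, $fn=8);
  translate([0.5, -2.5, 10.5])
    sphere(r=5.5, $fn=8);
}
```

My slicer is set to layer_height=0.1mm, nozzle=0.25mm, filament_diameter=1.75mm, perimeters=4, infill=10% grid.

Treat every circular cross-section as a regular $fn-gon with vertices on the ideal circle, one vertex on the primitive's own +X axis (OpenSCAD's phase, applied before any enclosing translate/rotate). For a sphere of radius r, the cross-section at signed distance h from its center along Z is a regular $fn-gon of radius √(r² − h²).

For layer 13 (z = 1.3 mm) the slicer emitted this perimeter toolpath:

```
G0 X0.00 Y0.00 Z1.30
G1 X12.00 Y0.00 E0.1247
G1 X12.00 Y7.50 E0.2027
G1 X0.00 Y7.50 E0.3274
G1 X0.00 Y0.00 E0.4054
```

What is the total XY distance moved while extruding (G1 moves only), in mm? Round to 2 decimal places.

Sum the Euclidean lengths of each G1 segment: total = 39.00 mm.

39.00 mm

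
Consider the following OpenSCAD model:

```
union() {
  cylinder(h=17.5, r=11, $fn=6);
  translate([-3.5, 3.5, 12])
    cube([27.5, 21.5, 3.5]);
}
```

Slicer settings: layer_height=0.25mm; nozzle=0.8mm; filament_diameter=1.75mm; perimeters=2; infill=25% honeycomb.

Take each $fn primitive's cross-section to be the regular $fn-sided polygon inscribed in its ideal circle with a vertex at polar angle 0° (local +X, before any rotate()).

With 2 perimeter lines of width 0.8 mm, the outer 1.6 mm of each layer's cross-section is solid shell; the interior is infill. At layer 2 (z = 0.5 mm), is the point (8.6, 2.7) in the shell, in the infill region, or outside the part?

At z = 0.5 mm: the r=11 cylinder gives a regular 6-gon of circumradius 11 (constant along its height); the cube at (-3.5, 3.5) is not intersected at this z (z outside [12, 15.5]); Merging all regions: only the r=11 cylinder is present, so the union is just that shape — 1 connected region. Overall, the cross-section is a single solid region. The nearest boundary edge runs (11.00, 0.00)→(5.50, 9.53); distance from the point to it = 0.73 mm. The point is inside the cross-section, 0.73 mm from the nearest boundary — within the 1.6 mm shell band (2 × 0.8).

shell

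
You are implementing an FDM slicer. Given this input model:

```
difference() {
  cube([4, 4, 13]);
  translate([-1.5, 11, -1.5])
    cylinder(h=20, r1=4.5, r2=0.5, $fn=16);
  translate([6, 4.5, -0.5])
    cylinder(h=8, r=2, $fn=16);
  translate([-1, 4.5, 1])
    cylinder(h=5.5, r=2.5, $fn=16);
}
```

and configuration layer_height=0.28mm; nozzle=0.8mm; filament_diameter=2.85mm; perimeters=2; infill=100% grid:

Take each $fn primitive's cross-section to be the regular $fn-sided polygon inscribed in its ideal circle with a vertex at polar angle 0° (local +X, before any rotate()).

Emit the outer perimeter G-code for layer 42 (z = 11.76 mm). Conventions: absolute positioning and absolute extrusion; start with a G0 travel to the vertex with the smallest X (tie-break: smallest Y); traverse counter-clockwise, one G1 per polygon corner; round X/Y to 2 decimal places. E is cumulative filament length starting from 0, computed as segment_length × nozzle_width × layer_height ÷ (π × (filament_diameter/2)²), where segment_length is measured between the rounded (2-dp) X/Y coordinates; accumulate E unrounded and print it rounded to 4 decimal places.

G0 X0.00 Y0.00 Z11.76
G1 X4.00 Y0.00 E0.1405
G1 X4.00 Y4.00 E0.2809
G1 X0.00 Y4.00 E0.4214
G1 X0.00 Y0.00 E0.5618

At z = 11.76 mm: the 4×4 cube contributes its full rectangle; the cone at (-1.5, 11) contributes a regular 16-gon of circumradius 1.848 (interpolated between r1=4.5 and r2=0.5 at t=0.663); the cylinder at (6, 4.5) does not reach this height (z outside [-0.5, 7.5]); the cylinder at (-1, 4.5) is not intersected at this z (z outside [1, 6.5]); After the difference (first − rest): starting from the 4×4 cube, the cone at (-1.5, 11) misses the remaining region (no effect) — 1 connected region. The outline is a single polygon with 4 vertices. Extrusion per mm of travel: 0.8 × 0.28 / (π × 1.425²) = 0.035113. Accumulating E over each segment gives final E = 0.5618.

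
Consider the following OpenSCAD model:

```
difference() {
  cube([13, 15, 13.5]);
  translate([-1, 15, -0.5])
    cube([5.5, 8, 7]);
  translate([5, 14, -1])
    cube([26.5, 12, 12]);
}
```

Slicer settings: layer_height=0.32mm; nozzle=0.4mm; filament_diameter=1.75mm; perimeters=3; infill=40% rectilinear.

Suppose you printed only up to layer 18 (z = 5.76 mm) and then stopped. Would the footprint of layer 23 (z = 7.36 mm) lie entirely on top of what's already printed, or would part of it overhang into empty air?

Compare the two slices. At z = 5.76: the cube (footprint 13×15) is included at this height (area 195.00 mm²); the cube at (-1, 15) (footprint 5.5×8) is included at this height (area 44.00 mm²); the cube at (5, 14) (footprint 26.5×12) is included at this height (area 318.00 mm²); Subtracting the remaining from the first: starting from the 13×15 cube (195.00 mm²), the 5.5×8 cube at (-1, 15) misses the remaining region (no effect); the 26.5×12 cube at (5, 14) partially overlaps it — only the 8.00 mm² overlap (of its 318.00 mm²) is removed, clipping the outline — area = 187.00 mm². At z = 7.36: the 13×15 cube contributes its full rectangle (area 195.00 mm²); the cube at (-1, 15) is not intersected at this z (z outside [-0.5, 6.5]); the 26.5×12 cube at (5, 14) contributes its full rectangle (area 318.00 mm²); Taking the first minus the rest: starting from the 13×15 cube (195.00 mm²), the 26.5×12 cube at (5, 14) partially overlaps it — only the 8.00 mm² overlap (of its 318.00 mm²) is removed, clipping the outline — area = 187.00 mm². Checking containment: the cross-section at z = 7.36 is a subset of the cross-section at z = 5.76.

entirely on top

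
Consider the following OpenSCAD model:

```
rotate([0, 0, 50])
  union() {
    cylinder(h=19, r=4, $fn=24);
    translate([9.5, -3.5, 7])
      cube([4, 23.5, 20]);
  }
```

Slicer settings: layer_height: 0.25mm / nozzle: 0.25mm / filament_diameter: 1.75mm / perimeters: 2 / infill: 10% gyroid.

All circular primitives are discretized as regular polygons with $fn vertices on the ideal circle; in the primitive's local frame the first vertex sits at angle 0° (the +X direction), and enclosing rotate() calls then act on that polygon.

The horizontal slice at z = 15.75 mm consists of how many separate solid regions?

2

At z = 15.75 mm: the cylinder: section is a regular 24-gon, circumradius r=4; the cube at (9.5, -3.5) (footprint 4×23.5) is included at this height; Taking the union: the 2 present regions are separate (no shared area or edge), so areas and boundary lengths simply add and each stays a separate island — 2 connected regions; (rotated 50° about Z; rotation is an isometry so areas/perimeters/island counts are preserved). The result has 2 disconnected regions.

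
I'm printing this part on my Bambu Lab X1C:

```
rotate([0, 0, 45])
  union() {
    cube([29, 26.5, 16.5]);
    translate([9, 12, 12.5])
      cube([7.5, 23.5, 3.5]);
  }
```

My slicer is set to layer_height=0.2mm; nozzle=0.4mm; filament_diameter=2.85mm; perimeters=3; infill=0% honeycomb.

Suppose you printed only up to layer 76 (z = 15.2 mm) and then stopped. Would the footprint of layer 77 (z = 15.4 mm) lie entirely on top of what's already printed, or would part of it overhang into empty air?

entirely on top

Compare the two slices. At z = 15.2: the cube is present — its section is the full 29×26.5 rectangle (area 768.50 mm²); the cube at (9, 12) (footprint 7.5×23.5) is included at this height (area 176.25 mm²); Taking the union: the regions partially overlap — summed areas 944.75 mm² minus the doubly-counted overlap 108.75 mm² gives 836.00 mm² — area = 836.00 mm²; (whole slice rotated 45° about Z — lengths, areas and connectivity unchanged). At z = 15.4: the cube is present — its section is the full 29×26.5 rectangle (area 768.50 mm²); the 7.5×23.5 cube at (9, 12) contributes its full rectangle (area 176.25 mm²); Merging all regions: the regions partially overlap — summed areas 944.75 mm² minus the doubly-counted overlap 108.75 mm² gives 836.00 mm² — area = 836.00 mm²; (whole slice rotated 45° about Z — lengths, areas and connectivity unchanged). Checking containment: the cross-section at z = 15.4 is a subset of the cross-section at z = 15.2.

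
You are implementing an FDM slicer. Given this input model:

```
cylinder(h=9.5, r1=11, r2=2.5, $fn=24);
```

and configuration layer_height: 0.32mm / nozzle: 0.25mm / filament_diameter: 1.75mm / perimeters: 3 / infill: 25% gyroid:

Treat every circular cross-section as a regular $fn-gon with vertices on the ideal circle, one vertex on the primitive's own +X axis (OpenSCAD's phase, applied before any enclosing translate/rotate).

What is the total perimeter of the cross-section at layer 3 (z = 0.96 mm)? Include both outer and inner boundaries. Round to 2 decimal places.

At z = 0.96 mm: the cone (r1=11→r2=2.5) has section circumradius 10.141 here — a regular 24-gon (perimeter = 2·24·10.141·sin(180°/24) = 63.54 mm). Overall, the cross-section is a single solid region. Total boundary length (outer) = 63.54 mm.

63.54 mm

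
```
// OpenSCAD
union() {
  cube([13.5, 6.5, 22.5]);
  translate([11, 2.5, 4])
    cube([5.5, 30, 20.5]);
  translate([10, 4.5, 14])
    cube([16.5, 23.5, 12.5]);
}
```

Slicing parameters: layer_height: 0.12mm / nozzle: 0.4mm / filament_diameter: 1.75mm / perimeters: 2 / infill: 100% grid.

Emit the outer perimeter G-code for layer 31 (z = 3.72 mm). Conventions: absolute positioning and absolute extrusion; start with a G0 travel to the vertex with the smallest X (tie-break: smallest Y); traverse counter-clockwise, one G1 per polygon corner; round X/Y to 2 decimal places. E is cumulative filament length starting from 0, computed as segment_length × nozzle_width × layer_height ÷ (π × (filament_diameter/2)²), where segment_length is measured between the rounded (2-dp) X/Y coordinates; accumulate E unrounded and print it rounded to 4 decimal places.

At z = 3.72 mm: the cube (footprint 13.5×6.5) is included at this height; the cube at (11, 2.5) is absent (z outside [4, 24.5]); the cube at (10, 4.5) does not reach this height (z outside [14, 26.5]); Combining (union): only the 13.5×6.5 cube is present, so the union is just that shape — 1 connected region. The outline is a single polygon with 4 vertices. Extrusion per mm of travel: 0.4 × 0.12 / (π × 0.875²) = 0.019956. Accumulating E over each segment gives final E = 0.7982.

G0 X0.00 Y0.00 Z3.72
G1 X13.50 Y0.00 E0.2694
G1 X13.50 Y6.50 E0.3991
G1 X0.00 Y6.50 E0.6685
G1 X0.00 Y0.00 E0.7982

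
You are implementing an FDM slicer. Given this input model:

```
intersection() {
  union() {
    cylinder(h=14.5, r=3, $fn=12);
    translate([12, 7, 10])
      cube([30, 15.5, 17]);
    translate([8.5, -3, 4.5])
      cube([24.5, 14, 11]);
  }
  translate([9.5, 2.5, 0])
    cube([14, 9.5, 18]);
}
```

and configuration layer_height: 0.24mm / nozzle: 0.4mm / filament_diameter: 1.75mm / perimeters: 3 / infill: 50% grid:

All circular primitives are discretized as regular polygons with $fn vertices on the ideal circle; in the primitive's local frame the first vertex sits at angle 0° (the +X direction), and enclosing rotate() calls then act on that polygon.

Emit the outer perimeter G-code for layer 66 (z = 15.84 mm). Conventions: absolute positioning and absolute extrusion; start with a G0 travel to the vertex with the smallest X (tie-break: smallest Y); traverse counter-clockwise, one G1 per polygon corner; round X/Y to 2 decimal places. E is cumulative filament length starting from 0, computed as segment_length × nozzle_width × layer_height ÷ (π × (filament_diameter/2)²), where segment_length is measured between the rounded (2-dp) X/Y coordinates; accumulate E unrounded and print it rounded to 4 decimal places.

G0 X12.00 Y7.00 Z15.84
G1 X23.50 Y7.00 E0.4590
G1 X23.50 Y12.00 E0.6586
G1 X12.00 Y12.00 E1.1175
G1 X12.00 Y7.00 E1.3171

At z = 15.84 mm: the cylinder does not reach this height (z outside [0, 14.5]); the cube at (12, 7) (footprint 30×15.5) is included at this height; the cube at (8.5, -3) is not intersected at this z (z outside [4.5, 15.5]); Taking the union: only the 30×15.5 cube at (12, 7) is present, so the union is just that shape — 1 connected region; the cube at (9.5, 2.5) (footprint 14×9.5) is included at this height; Taking the intersection: the 14×9.5 cube at (9.5, 2.5) partially overlaps that combined region; clipping to the common part keeps 57.50 mm² — 1 connected region. The outline is a single polygon with 4 vertices. Extrusion per mm of travel: 0.4 × 0.24 / (π × 0.875²) = 0.039912. Accumulating E over each segment gives final E = 1.3171.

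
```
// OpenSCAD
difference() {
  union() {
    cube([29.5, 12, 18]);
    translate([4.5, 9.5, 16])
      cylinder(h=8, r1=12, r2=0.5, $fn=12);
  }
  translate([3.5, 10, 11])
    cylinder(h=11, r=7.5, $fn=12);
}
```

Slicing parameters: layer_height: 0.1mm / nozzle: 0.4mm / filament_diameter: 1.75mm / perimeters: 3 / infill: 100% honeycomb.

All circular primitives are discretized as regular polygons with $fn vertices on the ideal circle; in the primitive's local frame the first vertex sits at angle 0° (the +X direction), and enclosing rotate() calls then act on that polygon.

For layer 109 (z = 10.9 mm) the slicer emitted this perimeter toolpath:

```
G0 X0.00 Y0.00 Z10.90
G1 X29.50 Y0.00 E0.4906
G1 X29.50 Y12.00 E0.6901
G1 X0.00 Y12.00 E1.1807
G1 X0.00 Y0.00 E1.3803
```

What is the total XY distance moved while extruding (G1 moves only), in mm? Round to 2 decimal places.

Sum the Euclidean lengths of each G1 segment: total = 83.00 mm.

83.00 mm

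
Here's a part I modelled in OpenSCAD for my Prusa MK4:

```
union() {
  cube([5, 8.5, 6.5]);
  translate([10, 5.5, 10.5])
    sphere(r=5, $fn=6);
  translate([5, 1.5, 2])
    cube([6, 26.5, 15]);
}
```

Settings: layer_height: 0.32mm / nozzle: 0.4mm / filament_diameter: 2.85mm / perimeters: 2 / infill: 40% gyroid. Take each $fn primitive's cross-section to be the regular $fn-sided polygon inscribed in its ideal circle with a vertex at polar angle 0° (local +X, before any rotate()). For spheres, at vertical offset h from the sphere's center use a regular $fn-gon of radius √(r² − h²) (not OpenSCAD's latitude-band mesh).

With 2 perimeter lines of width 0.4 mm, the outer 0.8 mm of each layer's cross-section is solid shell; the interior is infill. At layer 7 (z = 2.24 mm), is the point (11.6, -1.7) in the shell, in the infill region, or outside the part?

outside

At z = 2.24 mm: the 5×8.5 cube contributes its full rectangle; the sphere at (10, 5.5) is absent (|z−center|=8.260 > r=5); the cube at (5, 1.5) (footprint 6×26.5) is included at this height; Combining (union): the 2 present regions share edge segments without overlapping in area, so areas simply add but the touching pieces fuse into one outline (the shared edge portions become interior and drop out of the boundary) — 1 connected region. Overall, the cross-section is a single solid region. The nearest boundary edge runs (11.00, 28.00)→(11.00, 1.50); distance from the point to it = 3.26 mm. The point is not inside any of the regions above, so it lies outside the cross-section (3.26 mm from the nearest boundary).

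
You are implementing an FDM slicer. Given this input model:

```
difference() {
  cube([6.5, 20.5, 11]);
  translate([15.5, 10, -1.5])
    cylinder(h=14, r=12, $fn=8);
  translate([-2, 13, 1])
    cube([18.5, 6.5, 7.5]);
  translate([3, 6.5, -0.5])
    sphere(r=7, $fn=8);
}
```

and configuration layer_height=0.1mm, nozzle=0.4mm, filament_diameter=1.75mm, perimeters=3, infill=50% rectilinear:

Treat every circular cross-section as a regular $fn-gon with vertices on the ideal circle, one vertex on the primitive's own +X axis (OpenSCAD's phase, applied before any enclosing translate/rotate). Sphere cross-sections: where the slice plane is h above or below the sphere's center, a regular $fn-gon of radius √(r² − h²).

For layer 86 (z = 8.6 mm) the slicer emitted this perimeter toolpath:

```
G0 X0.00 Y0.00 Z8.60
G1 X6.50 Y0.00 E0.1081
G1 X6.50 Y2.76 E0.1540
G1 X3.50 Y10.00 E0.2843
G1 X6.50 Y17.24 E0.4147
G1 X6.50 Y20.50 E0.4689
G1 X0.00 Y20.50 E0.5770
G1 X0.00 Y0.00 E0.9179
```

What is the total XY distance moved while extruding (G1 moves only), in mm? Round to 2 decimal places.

55.19 mm

Sum the Euclidean lengths of each G1 segment: total = 55.19 mm.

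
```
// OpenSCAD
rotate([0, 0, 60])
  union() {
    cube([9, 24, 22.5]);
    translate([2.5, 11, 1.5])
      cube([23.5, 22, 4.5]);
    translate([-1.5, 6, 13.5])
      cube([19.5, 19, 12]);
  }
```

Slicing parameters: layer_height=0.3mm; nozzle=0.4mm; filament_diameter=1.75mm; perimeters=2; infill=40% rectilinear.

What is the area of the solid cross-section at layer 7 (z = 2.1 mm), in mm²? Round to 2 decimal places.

At z = 2.1 mm: the cube is present — its section is the full 9×24 rectangle (area 216.00 mm²); the cube at (2.5, 11) is present — its section is the full 23.5×22 rectangle (area 517.00 mm²); the cube at (-1.5, 6) is absent (z outside [13.5, 25.5]); Merging all regions: the regions partially overlap — summed areas 733.00 mm² minus the doubly-counted overlap 84.50 mm² gives 648.50 mm² — area = 648.50 mm²; (rotated 60° about Z; rotation is an isometry so areas/perimeters/island counts are preserved). Overall, the cross-section is a single solid region. Net area = 648.50 mm².

648.50 mm²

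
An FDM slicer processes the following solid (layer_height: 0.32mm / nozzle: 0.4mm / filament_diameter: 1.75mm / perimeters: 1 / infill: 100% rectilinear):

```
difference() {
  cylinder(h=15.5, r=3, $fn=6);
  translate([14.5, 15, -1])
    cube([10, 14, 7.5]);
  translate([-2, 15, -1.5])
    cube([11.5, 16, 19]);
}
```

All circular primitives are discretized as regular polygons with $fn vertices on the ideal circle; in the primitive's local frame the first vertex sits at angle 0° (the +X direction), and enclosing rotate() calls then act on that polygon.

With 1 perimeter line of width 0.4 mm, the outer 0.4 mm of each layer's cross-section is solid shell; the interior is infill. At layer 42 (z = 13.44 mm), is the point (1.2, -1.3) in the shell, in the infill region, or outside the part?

infill

At z = 13.44 mm: the cylinder: section is a regular 6-gon, circumradius r=3; the cube at (14.5, 15) is not intersected at this z (z outside [-1, 6.5]); the cube at (-2, 15) (footprint 11.5×16) is included at this height; Taking the first minus the rest: starting from the r=3 cylinder, the 11.5×16 cube at (-2, 15) misses the remaining region (no effect) — 1 connected region. Overall, the cross-section is a single solid region. The nearest boundary edge runs (3.00, 0.00)→(1.50, -2.60); distance from the point to it = 0.91 mm. The point is inside the cross-section and 0.91 mm from the nearest boundary — more than the 0.4 mm shell width (1 × 0.4), so it's in the infill interior.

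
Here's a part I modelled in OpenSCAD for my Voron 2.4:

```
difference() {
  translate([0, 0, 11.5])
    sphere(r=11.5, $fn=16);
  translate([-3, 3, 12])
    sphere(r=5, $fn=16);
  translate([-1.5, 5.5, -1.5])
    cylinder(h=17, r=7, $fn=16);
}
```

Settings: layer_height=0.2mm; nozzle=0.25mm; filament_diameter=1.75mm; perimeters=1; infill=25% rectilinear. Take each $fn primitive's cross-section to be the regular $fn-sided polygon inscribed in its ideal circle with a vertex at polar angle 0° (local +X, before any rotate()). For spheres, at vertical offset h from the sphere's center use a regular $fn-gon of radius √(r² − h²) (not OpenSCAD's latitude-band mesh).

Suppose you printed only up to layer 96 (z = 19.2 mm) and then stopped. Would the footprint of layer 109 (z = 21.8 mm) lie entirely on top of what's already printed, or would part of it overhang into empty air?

Compare the two slices. At z = 19.2: the sphere: section is a regular 16-gon, circumradius = √(r²−h²) = √(11.5²−7.7²) = 8.542 (area = (16/2)·8.542²·sin(360°/16) = 223.36 mm²); the sphere at (-3, 3) is absent (|z−center|=7.200 > r=5); the cylinder at (-1.5, 5.5) does not reach this height (z outside [-1.5, 15.5]); After the difference (first − rest): none of the subtracted shapes is present at this height, so the r=11.5 sphere is unchanged — area = 223.36 mm². At z = 21.8: the r=11.5 sphere contributes a regular 16-gon of circumradius √(11.5²−10.3²) = 5.115 (area = (16/2)·5.115²·sin(360°/16) = 80.09 mm²); the sphere at (-3, 3) is absent (|z−center|=9.800 > r=5); the cylinder at (-1.5, 5.5) is absent (z outside [-1.5, 15.5]); Subtracting the remaining from the first: none of the subtracted shapes is present at this height, so the r=11.5 sphere is unchanged — area = 80.09 mm². Checking containment: the cross-section at z = 21.8 is a subset of the cross-section at z = 19.2.

entirely on top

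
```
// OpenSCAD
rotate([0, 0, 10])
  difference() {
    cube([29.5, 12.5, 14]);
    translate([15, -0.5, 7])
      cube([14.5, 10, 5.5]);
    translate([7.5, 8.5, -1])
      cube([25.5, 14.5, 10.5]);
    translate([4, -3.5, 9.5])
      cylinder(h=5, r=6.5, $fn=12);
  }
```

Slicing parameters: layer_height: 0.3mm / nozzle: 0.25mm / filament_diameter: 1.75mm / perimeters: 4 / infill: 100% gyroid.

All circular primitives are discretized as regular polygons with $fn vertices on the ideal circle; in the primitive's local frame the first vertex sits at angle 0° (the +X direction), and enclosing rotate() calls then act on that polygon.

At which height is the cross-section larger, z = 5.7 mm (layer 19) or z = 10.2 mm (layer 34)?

layer 19 (z = 5.7 mm)

Layer 19 (z = 5.7): the cube (footprint 29.5×12.5) is included at this height (area 368.75 mm²); the cube at (15, -0.5) is not intersected at this z (z outside [7, 12.5]); the 25.5×14.5 cube at (7.5, 8.5) contributes its full rectangle (area 369.75 mm²); the cylinder at (4, -3.5) is absent (z outside [9.5, 14.5]); Subtracting the remaining from the first: starting from the 29.5×12.5 cube (368.75 mm²), the 25.5×14.5 cube at (7.5, 8.5) partially overlaps it — only the 88.00 mm² overlap (of its 369.75 mm²) is removed, clipping the outline — area = 280.75 mm²; (rotated 10° about Z; rotation is an isometry so areas/perimeters/island counts are preserved). So its area = 280.75 mm². Layer 34 (z = 10.2): the 29.5×12.5 cube contributes its full rectangle (area 368.75 mm²); the cube at (15, -0.5) (footprint 14.5×10) is included at this height (area 145.00 mm²); the cube at (7.5, 8.5) is not intersected at this z (z outside [-1, 9.5]); the r=6.5 cylinder at (4, -3.5) contributes a regular 12-gon of circumradius 6.5 (area = (12/2)·6.500²·sin(360°/12) = 126.75 mm²); Taking the first minus the rest: starting from the 29.5×12.5 cube (368.75 mm²), the 14.5×10 cube at (15, -0.5) partially overlaps it — only the 137.75 mm² overlap (of its 145.00 mm²) is removed, clipping the outline; the r=6.5 cylinder at (4, -3.5) partially overlaps it — only the 20.25 mm² overlap (of its 126.75 mm²) is removed, clipping the outline — area = 210.75 mm²; (whole slice rotated 10° about Z — lengths, areas and connectivity unchanged). So its area = 210.75 mm². Layer 19 is larger (280.75 vs 210.75 mm²).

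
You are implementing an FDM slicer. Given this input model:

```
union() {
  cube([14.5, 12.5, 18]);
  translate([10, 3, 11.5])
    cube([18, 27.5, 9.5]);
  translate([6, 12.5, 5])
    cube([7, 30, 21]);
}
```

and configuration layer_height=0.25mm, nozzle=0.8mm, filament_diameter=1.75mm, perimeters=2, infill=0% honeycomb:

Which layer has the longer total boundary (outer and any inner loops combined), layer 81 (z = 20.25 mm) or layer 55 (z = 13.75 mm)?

layer 55 (z = 13.75 mm)

Layer 81 (z = 20.25): the cube does not reach this height (z outside [0, 18]); the cube at (10, 3) (footprint 18×27.5) is included at this height (perimeter 91.00 mm); the cube at (6, 12.5) (footprint 7×30) is included at this height (perimeter 74.00 mm); Taking the union: the regions partially overlap (shared area 54.00 mm²), so the edge portions inside another operand are dropped and the merged outline is re-measured after clipping — boundary = 123.00 mm. So its perimeter = 123.00 mm. Layer 55 (z = 13.75): the 14.5×12.5 cube contributes its full rectangle (perimeter 54.00 mm); the 18×27.5 cube at (10, 3) contributes its full rectangle (perimeter 91.00 mm); the cube at (6, 12.5) (footprint 7×30) is included at this height (perimeter 74.00 mm); Combining (union): the regions partially overlap (shared area 96.75 mm²), so the edge portions inside another operand are dropped and the merged outline is re-measured after clipping — boundary = 141.00 mm. So its perimeter = 141.00 mm. Layer 55 is larger (141.00 vs 123.00 mm).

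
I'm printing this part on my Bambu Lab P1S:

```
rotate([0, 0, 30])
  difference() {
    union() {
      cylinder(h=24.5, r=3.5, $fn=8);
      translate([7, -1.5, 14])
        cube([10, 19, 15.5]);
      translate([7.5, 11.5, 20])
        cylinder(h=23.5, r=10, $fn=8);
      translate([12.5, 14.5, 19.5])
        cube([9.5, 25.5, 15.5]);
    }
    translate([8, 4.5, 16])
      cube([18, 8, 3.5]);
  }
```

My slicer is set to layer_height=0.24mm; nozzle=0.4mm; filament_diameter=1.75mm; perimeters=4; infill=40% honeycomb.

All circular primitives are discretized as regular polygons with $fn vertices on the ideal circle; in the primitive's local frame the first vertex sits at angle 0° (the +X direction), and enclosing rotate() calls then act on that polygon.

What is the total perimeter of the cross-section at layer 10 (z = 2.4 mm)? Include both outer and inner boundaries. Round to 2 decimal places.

21.43 mm

At z = 2.4 mm: the r=3.5 cylinder gives a regular 8-gon of circumradius 3.5 (constant along its height) (perimeter = 2·8·3.500·sin(180°/8) = 21.43 mm); the cube at (7, -1.5) is absent (z outside [14, 29.5]); the cylinder at (7.5, 11.5) is not intersected at this z (z outside [20, 43.5]); the cube at (12.5, 14.5) is not intersected at this z (z outside [19.5, 35]); Combining (union): only the r=3.5 cylinder is present, so the union is just that shape — boundary = 21.43 mm; the cube at (8, 4.5) does not reach this height (z outside [16, 19.5]); After the difference (first − rest): none of the subtracted shapes is present at this height, so that combined region is unchanged — boundary = 21.43 mm; (rotated 30° about Z; rotation is an isometry so areas/perimeters/island counts are preserved). Overall, the cross-section is a single solid region. Total boundary length (outer) = 21.43 mm.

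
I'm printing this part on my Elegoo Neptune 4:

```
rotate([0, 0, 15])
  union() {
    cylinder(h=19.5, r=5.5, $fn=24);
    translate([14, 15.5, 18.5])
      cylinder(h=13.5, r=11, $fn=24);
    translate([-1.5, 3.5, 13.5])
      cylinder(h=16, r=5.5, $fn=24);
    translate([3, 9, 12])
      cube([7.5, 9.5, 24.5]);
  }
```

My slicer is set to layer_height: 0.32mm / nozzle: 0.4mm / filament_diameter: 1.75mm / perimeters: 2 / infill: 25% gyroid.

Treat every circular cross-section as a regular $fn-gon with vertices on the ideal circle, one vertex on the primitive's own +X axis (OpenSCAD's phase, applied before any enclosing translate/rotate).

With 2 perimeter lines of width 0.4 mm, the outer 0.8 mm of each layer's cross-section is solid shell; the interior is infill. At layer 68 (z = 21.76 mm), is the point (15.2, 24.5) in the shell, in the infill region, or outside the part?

infill

At z = 21.76 mm: the cylinder does not reach this height (z outside [0, 19.5]); the r=11 cylinder at (14, 15.5) gives a regular 24-gon of circumradius 11 (constant along its height); the r=5.5 cylinder at (-1.5, 3.5) contributes a regular 24-gon of circumradius 5.5; the cube at (3, 9) (footprint 7.5×9.5) is included at this height; Taking the union: the regions partially overlap (shared area 65.81 mm²), so overlapping operands fuse into one piece — 2 connected regions; (whole slice rotated 15° about Z — lengths, areas and connectivity unchanged). Overall, the cross-section has 2 separate islands. Undo the 15° rotation: the query point maps to (21.023, 19.731) in the un-rotated model frame. The nearest boundary edge runs (21.78, 23.28)→(23.53, 21.00); distance from the point to it = 2.76 mm. (Shell/infill is judged within the island containing the point — the largest one.) The point is inside the cross-section and 2.76 mm from the nearest boundary — more than the 0.8 mm shell width (2 × 0.4), so it's in the infill interior.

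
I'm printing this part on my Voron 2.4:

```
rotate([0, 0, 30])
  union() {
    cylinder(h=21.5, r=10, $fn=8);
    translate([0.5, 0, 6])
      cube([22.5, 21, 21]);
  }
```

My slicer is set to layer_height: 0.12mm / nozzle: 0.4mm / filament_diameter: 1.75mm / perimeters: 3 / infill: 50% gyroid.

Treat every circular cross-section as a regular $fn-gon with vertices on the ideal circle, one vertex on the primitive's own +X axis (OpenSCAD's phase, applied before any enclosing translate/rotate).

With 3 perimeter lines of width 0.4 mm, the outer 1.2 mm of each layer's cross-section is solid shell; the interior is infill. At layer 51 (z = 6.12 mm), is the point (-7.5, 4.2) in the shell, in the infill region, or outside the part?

shell

At z = 6.12 mm: the r=10 cylinder contributes a regular 8-gon of circumradius 10; the cube at (0.5, 0) is present — its section is the full 22.5×21 rectangle; Combining (union): the regions partially overlap (shared area 65.76 mm²), so overlapping operands fuse into one piece — 1 connected region; (whole slice rotated 30° about Z — lengths, areas and connectivity unchanged). Overall, the cross-section is a single solid region. Undo the 30° rotation: the query point maps to (-4.395, 7.387) in the un-rotated model frame. The nearest boundary edge runs (-7.07, 7.07)→(0.00, 10.00); distance from the point to it = 0.73 mm. The point is inside the cross-section, 0.73 mm from the nearest boundary — within the 1.2 mm shell band (3 × 0.4).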